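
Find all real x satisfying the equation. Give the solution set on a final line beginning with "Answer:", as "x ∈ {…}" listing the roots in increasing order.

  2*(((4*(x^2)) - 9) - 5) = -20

Step 1. [2*(((4*(x^2)) - 9) - 5) = -20] 2 out front; divide by 2. So div: ((4*(x^2)) - 9) - 5 = -10.
Step 2. [((4*(x^2)) - 9) - 5 = -10] 5 comes off first (add 5) ⇒ sub: (4*(x^2)) - 9 = -5.
Step 3. [(4*(x^2)) - 9 = -5] the outer -9 inverts by adding 9. So sub: 4*(x^2) = 4.
Step 4. [4*(x^2) = 4] 4 out front; divide by 4 ⇒ div: x^2 = 1.
Step 5. [x^2 = 1] √ both sides: 1 ≥ 0 gives two branches, so sqrt: x = 1 or -1.

Answer: x ∈ {-1, 1}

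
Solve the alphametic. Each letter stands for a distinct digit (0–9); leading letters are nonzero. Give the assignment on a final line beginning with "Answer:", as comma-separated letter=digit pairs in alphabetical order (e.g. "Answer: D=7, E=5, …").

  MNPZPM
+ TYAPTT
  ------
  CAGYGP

Step 1. [col 1: M + T ≡ P (mod 10)] several values work for T in column 1 (M + T ≡ P (mod 10), carry-in 0); try T=2 ⇒ T=2.
Step 2. [col 1: M + T ≡ P (mod 10)] no forcing yet in column 1 (carry-in 0); M=6 is free and consistent — try it, so M=6.
Step 3. [col 1: M + T ≡ P (mod 10)] from column 1 (M=6, T=2, carry-in 0, digits 2,6 already taken and all letters distinct): P must equal 8. So P=8.
Step 4. [col 2: P + T ≡ G (mod 10)] column 2: given P=8, T=2, carry-in 0, and digits 2,6,8 already taken and all letters distinct, P+T≡G (mod 10) forces G=0. So G=0.
Step 5. [col 3: Z + P ≡ Y (mod 10)] Y=3 is one option consistent with column 3 (Z + P ≡ Y (mod 10), carry-in 1) — take it. So Y=3.
Step 6. [col 3: Z + P ≡ Y (mod 10)] from column 3 (P=8, Y=3, carry-in 1, digits 0,2,3,6,8 already taken and all letters distinct): Z must equal 4. So Z=4.
Step 7. [col 4: P + A ≡ G (mod 10)] in column 4 we have P+A≡G with carry-in 1; given P=8, G=0 and digits 0,2,3,4,6,8 already taken and all letters distinct, that pins A to 1. So A=1.
Step 8. [col 5: N + Y ≡ A (mod 10)] from column 5 (Y=3, A=1, carry-in 1, digits 0,1,2,3,4,6,8 already taken and all letters distinct): N must equal 7. So N=7.
Step 9. [col 6: M + T ≡ C (mod 10)] in column 6 we have M+T≡C with carry-in 1; given M=6, T=2 and digits 0,1,2,3,4,6,7,8 already taken and all letters distinct, that pins C to 9. So C=9.

Answer: A=1, C=9, G=0, M=6, N=7, P=8, T=2, Y=3, Z=4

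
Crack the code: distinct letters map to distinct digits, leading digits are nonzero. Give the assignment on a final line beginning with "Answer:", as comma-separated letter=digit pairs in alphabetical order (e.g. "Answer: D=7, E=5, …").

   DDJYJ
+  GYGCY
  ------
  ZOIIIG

Step 1. [Z] Z is the leading digit of a 6-digit sum of two 5-digit numbers; the final carry is exactly 1 ⇒ Z=1.
Step 2. [col 1: J + Y ≡ G (mod 10)] column 1 (J + Y ≡ G (mod 10), carry-in 0) doesn't pin Y yet; pick Y=3 and continue. So Y=3.
Step 3. [col 1: J + Y ≡ G (mod 10)] several values work for G in column 1 (J + Y ≡ G (mod 10), carry-in 0); try G=7. So G=7.
Step 4. [col 1: J + Y ≡ G (mod 10)] column 1: given Y=3, G=7, carry-in 0, and digits 1,3,7 already taken and all letters distinct, J+Y≡G (mod 10) forces J=4. So J=4.
Step 5. [col 2: Y + C ≡ I (mod 10)] several values work for C in column 2 (Y + C ≡ I (mod 10), carry-in 0); try C=9, so C=9.
Step 6. [col 2: Y + C ≡ I (mod 10)] column 2 reads Y+C+carry(0)=I with Y=3, C=9; with digits 1,3,4,7,9 already taken and all letters distinct, the only value for I is 2, so I=2.
Step 7. [col 4: D + Y ≡ I (mod 10)] column 4: given Y=3, I=2, carry-in 1, and digits 1,2,3,4,7,9 already taken and all letters distinct, D+Y≡I (mod 10) forces D=8 ⇒ D=8.
Step 8. [col 5: D + G ≡ O (mod 10)] column 5: given D=8, G=7, carry-in 1, and digits 1,2,3,4,7,8,9 already taken and all letters distinct, D+G≡O (mod 10) forces O=6. So O=6.

Answer: C=9, D=8, G=7, I=2, J=4, O=6, Y=3, Z=1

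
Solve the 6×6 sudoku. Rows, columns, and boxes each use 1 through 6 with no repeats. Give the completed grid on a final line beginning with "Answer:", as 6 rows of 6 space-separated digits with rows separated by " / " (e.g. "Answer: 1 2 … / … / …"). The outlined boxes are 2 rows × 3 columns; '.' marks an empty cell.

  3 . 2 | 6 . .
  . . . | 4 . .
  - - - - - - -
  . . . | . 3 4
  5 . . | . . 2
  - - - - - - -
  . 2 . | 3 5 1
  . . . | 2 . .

Step 1. [r4c4∈{1}] nothing but 1 survives at r4c4, so r4c4=1.
Step 2. [r6c6∈{6}] r6c6's peers cover all but 6. So r6c6=6.
Step 3. [r1c2∈{1,4,5}] across row 1, 4 lands solely at r1c2, so r1c2=4.
Step 4. [r4c3∈{3,4,6}] row 4 places 4 nowhere but r4c3 ⇒ r4c3=4.
Step 5. [r6c3∈{1,3,5}] r6c3 is the only open cell in col 3 admitting 3, so r6c3=3.
Step 6. [r2c3∈{1,5,6}] r2c3 is the only open cell in col 3 admitting 5. So r2c3=5.
Step 7. [r3c3∈{1,6}] r3c3 is the only open cell in col 3 admitting 1 ⇒ r3c3=1.
Step 8. [r3c2∈{6}] r3c2 is down to just 6. So r3c2=6.
Step 9. [r2c2∈{1}] nothing but 1 survives at r2c2. So r2c2=1.
Step 10. [r5c1∈{4,6}] across row 5, 4 lands solely at r5c1 ⇒ r5c1=4.
Step 11. [r1c6∈{5}] nothing but 5 survives at r1c6, so r1c6=5.
Step 12. [r6c2∈{5}] r6c2 has the single candidate 5. So r6c2=5.
Step 13. [r1c5∈{1}] r1c5 is down to just 1 ⇒ r1c5=1.
Step 14. [r3c1∈{2}] only 2 remains possible at r3c1 ⇒ r3c1=2.
Step 15. [r4c5∈{6}] r4c5's peers cover all but 6. So r4c5=6.
Step 16. [r5c3∈{6}] r5c3's peers cover all but 6, so r5c3=6.
Step 17. [r2c1∈{6}] r2c1 has the single candidate 6. So r2c1=6.
Step 18. [r6c5∈{4}] r6c5 has the single candidate 4, so r6c5=4.
Step 19. [r3c4∈{5}] r3c4 is down to just 5, so r3c4=5.
Step 20. [r4c2∈{3}] r4c2 is down to just 3. So r4c2=3.
Step 21. [r2c6∈{3}] r2c6's peers cover all but 3, so r2c6=3.
Step 22. [r2c5∈{2}] r2c5 is down to just 2. So r2c5=2.
Step 23. [r6c1∈{1}] r6c1's peers cover all but 1, so r6c1=1.

Answer: 3 4 2 6 1 5 / 6 1 5 4 2 3 / 2 6 1 5 3 4 / 5 3 4 1 6 2 / 4 2 6 3 5 1 / 1 5 3 2 4 6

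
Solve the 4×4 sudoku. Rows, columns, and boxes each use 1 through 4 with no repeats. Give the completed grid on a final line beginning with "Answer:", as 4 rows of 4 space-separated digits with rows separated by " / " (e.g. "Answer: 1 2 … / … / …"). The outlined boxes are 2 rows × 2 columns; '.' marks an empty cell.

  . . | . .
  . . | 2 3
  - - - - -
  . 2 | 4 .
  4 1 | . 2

Step 1. [r1c4∈{1,4}] across col 4, 4 lands solely at r1c4 ⇒ r1c4=4.
Step 2. [r1c1∈{1,2,3}] across row 1, 2 lands solely at r1c1 ⇒ r1c1=2.
Step 3. [r3c4∈{1}] r3c4 is down to just 1, so r3c4=1.
Step 4. [r1c2∈{3}] nothing but 3 survives at r1c2 ⇒ r1c2=3.
Step 5. [r3c1∈{3}] nothing but 3 survives at r3c1, so r3c1=3.
Step 6. [r1c3∈{1}] only 1 remains possible at r1c3, so r1c3=1.
Step 7. [r2c2∈{4}] only 4 remains possible at r2c2 ⇒ r2c2=4.
Step 8. [r4c3∈{3}] nothing but 3 survives at r4c3 ⇒ r4c3=3.
Step 9. [r2c1∈{1}] only 1 remains possible at r2c1, so r2c1=1.

Answer: 2 3 1 4 / 1 4 2 3 / 3 2 4 1 / 4 1 3 2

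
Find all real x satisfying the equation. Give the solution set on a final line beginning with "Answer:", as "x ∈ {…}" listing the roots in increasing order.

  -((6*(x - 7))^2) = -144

Step 1. [-((6*(x - 7))^2) = -144] flip signs both sides, so neg: (6*(x - 7))^2 = 144.
Step 2. [(6*(x - 7))^2 = 144] LHS squared, RHS 144 ≥ 0: apply √ (±), so sqrt: 6*(x - 7) = 12 or -12.
Step 3. [6*(x - 7) = 12 or -12] 6·(inner) — divide through by 6 ⇒ div: x - 7 = 2 or -2.
Step 4. [x - 7 = 2 or -2] the outer -7 inverts by adding 7 ⇒ sub: x = 9 or 5.

Answer: x ∈ {5, 9}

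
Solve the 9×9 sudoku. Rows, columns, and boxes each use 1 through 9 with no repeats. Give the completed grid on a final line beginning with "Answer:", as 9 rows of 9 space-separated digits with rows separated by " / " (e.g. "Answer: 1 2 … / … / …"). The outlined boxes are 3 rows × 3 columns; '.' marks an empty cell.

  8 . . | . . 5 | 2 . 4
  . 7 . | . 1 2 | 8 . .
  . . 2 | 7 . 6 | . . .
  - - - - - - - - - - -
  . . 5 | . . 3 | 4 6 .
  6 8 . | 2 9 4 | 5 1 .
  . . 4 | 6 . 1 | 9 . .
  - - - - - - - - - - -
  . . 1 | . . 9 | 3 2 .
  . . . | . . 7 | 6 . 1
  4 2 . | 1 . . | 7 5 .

Step 1. [r1c5∈{3}] nothing but 3 survives at r1c5 ⇒ r1c5=3.
Step 2. [r9c3∈{3,6,8,9}] 3 has one home in row 9: r9c3. So r9c3=3.
Step 3. [r3c5∈{4,8}] in row 3, 8 fits only at r3c5, so r3c5=8.
Step 4. [r1c2∈{1,6,9}] r1c2 is the only open cell in row 1 admitting 1 ⇒ r1c2=1.
Step 5. [r7c9∈{8}] r7c9's peers cover all but 8, so r7c9=8.
Step 6. [r5c9∈{3,7}] 3 has one home in row 5: r5c9, so r5c9=3.
Step 7. [r7c1∈{5,7}] row 7 places 7 nowhere but r7c1. So r7c1=7.
Step 8. [r8c4∈{3,4,5,8}] row 8 places 3 nowhere but r8c4. So r8c4=3.
Step 9. [r7c4∈{4,5}] across col 4, 5 lands solely at r7c4. So r7c4=5.
Step 10. [r3c2∈{3,4,5,9}] in row 3, 4 fits only at r3c2 ⇒ r3c2=4.
Step 11. [r9c9∈{9}] nothing but 9 survives at r9c9. So r9c9=9.
Step 12. [r1c4∈{9}] nothing but 9 survives at r1c4 ⇒ r1c4=9.
Step 13. [r7c5∈{4,6}] across row 7, 4 lands solely at r7c5. So r7c5=4.
Step 14. [r4c2∈{9}] nothing but 9 survives at r4c2 ⇒ r4c2=9.
Step 15. [r4c5∈{7}] r4c5 is down to just 7 ⇒ r4c5=7.
Step 16. [r2c9∈{5,6}] 6 has one home in col 9: r2c9 ⇒ r2c9=6.
Step 17. [r2c1∈{3,5,9}] in row 2, 5 fits only at r2c1. So r2c1=5.
Step 18. [r2c3∈{9}] only 9 remains possible at r2c3. So r2c3=9.
Step 19. [r3c1∈{3}] only 3 remains possible at r3c1 ⇒ r3c1=3.
Step 20. [r6c1∈{2}] only 2 remains possible at r6c1 ⇒ r6c1=2.
Step 21. [r6c9∈{7}] only 7 remains possible at r6c9 ⇒ r6c9=7.
Step 22. [r6c5∈{5}] r6c5's peers cover all but 5. So r6c5=5.
Step 23. [r4c4∈{8}] only 8 remains possible at r4c4 ⇒ r4c4=8.
Step 24. [r2c4∈{4}] nothing but 4 survives at r2c4. So r2c4=4.
Step 25. [r5c3∈{7}] nothing but 7 survives at r5c3, so r5c3=7.
Step 26. [r4c1∈{1}] r4c1 is down to just 1 ⇒ r4c1=1.
Step 27. [r2c8∈{3}] r2c8 is down to just 3 ⇒ r2c8=3.
Step 28. [r8c1∈{9}] r8c1's peers cover all but 9. So r8c1=9.
Step 29. [r7c2∈{6}] r7c2 has the single candidate 6. So r7c2=6.
Step 30. [r9c6∈{8}] r9c6 is down to just 8. So r9c6=8.
Step 31. [r3c7∈{1}] r3c7 has the single candidate 1. So r3c7=1.
Step 32. [r1c3∈{6}] r1c3 is down to just 6, so r1c3=6.
Step 33. [r6c2∈{3}] r6c2 has the single candidate 3. So r6c2=3.
Step 34. [r8c8∈{4}] only 4 remains possible at r8c8. So r8c8=4.
Step 35. [r1c8∈{7}] r1c8 is down to just 7. So r1c8=7.
Step 36. [r4c9∈{2}] nothing but 2 survives at r4c9, so r4c9=2.
Step 37. [r8c3∈{8}] r8c3 has the single candidate 8 ⇒ r8c3=8.
Step 38. [r3c8∈{9}] r3c8 has the single candidate 9 ⇒ r3c8=9.
Step 39. [r6c8∈{8}] r6c8's peers cover all but 8, so r6c8=8.
Step 40. [r3c9∈{5}] r3c9's peers cover all but 5. So r3c9=5.
Step 41. [r9c5∈{6}] only 6 remains possible at r9c5. So r9c5=6.
Step 42. [r8c2∈{5}] r8c2 is down to just 5 ⇒ r8c2=5.
Step 43. [r8c5∈{2}] r8c5 is down to just 2. So r8c5=2.

Answer: 8 1 6 9 3 5 2 7 4 / 5 7 9 4 1 2 8 3 6 / 3 4 2 7 8 6 1 9 5 / 1 9 5 8 7 3 4 6 2 / 6 8 7 2 9 4 5 1 3 / 2 3 4 6 5 1 9 8 7 / 7 6 1 5 4 9 3 2 8 / 9 5 8 3 2 7 6 4 1 / 4 2 3 1 6 8 7 5 9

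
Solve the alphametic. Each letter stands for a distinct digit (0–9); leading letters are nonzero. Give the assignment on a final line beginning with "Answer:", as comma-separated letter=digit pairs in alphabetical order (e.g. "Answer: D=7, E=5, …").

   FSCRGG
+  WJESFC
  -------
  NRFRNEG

Step 1. [col 1: G + C ≡ G (mod 10)] column 1: given nothing yet, carry-in 0, and all letters distinct, none taken yet, G+C≡G (mod 10) forces C=0. So C=0.
Step 2. [col 1: G + C ≡ G (mod 10)] no forcing yet in column 1 (carry-in 0); G=8 is free and consistent — try it. So G=8.
Step 3. [col 2: G + F ≡ E (mod 10)] F=7 is one option consistent with column 2 (G + F ≡ E (mod 10), carry-in 0) — take it, so F=7.
Step 4. [N] N is the leading digit of a 7-digit sum of two 6-digit numbers; the final carry is exactly 1. So N=1.
Step 5. [col 2: G + F ≡ E (mod 10)] in column 2 we have G+F≡E with carry-in 0; given G=8, F=7 and digits 0,1,7,8 already taken and all letters distinct, that pins E to 5, so E=5.
Step 6. [col 3: R + S ≡ N (mod 10)] S=4 is one option consistent with column 3 (R + S ≡ N (mod 10), carry-in 1) — take it ⇒ S=4.
Step 7. [col 3: R + S ≡ N (mod 10)] column 3 reads R+S+carry(1)=N with S=4, N=1; with digits 0,1,4,5,7,8 already taken and all letters distinct, the only value for R is 6. So R=6.
Step 8. [col 5: S + J ≡ F (mod 10)] column 5: given S=4, F=7, carry-in 0, and digits 0,1,4,5,6,7,8 already taken and all letters distinct, S+J≡F (mod 10) forces J=3, so J=3.
Step 9. [col 6: F + W ≡ R (mod 10)] column 6: given F=7, R=6, carry-in 0, and digits 0,1,3,4,5,6,7,8 already taken and all letters distinct, F+W≡R (mod 10) forces W=9, so W=9.

Answer: C=0, E=5, F=7, G=8, J=3, N=1, R=6, S=4, W=9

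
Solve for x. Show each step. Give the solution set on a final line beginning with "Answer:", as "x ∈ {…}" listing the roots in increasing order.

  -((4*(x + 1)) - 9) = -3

Step 1. [-((4*(x + 1)) - 9) = -3] LHS negated; negate both sides. So neg: (4*(x + 1)) - 9 = 3.
Step 2. [(4*(x + 1)) - 9 = 3] -9 is outermost — add 9 both sides ⇒ sub: 4*(x + 1) = 12.
Step 3. [4*(x + 1) = 12] divide by the outer 4, so div: x + 1 = 3.
Step 4. [x + 1 = 3] peel the +1: subtract 1 from each side. So sub: x = 2.

Answer: x ∈ {2}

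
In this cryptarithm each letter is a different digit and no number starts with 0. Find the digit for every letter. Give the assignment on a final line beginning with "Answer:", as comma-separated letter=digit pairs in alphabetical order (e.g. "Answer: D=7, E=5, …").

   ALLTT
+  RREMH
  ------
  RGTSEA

Step 1. [R] R is the leading digit of a 6-digit sum of two 5-digit numbers; the final carry is exactly 1, so R=1.
Step 2. [col 1: T + H ≡ A (mod 10)] column 1 (T + H ≡ A (mod 10), carry-in 0) doesn't pin T yet; pick T=4 and continue. So T=4.
Step 3. [col 1: T + H ≡ A (mod 10)] no forcing yet in column 1 (carry-in 0); H=5 is free and consistent — try it. So H=5.
Step 4. [col 1: T + H ≡ A (mod 10)] in column 1 we have T+H≡A with carry-in 0; given T=4, H=5 and digits 1,4,5 already taken and all letters distinct, that pins A to 9 ⇒ A=9.
Step 5. [col 2: T + M ≡ E (mod 10)] several values work for M in column 2 (T + M ≡ E (mod 10), carry-in 0); try M=8, so M=8.
Step 6. [col 2: T + M ≡ E (mod 10)] column 2: given T=4, M=8, carry-in 0, and digits 1,4,5,8,9 already taken and all letters distinct, T+M≡E (mod 10) forces E=2. So E=2.
Step 7. [col 3: L + E ≡ S (mod 10)] no forcing yet in column 3 (carry-in 1); S=6 is free and consistent — try it, so S=6.
Step 8. [col 3: L + E ≡ S (mod 10)] in column 3 we have L+E≡S with carry-in 1; given E=2, S=6 and digits 1,2,4,5,6,8,9 already taken and all letters distinct, that pins L to 3, so L=3.
Step 9. [col 5: A + R ≡ G (mod 10)] in column 5 we have A+R≡G with carry-in 0; given A=9, R=1 and digits 1,2,3,4,5,6,8,9 already taken and all letters distinct, that pins G to 0 ⇒ G=0.

Answer: A=9, E=2, G=0, H=5, L=3, M=8, R=1, S=6, T=4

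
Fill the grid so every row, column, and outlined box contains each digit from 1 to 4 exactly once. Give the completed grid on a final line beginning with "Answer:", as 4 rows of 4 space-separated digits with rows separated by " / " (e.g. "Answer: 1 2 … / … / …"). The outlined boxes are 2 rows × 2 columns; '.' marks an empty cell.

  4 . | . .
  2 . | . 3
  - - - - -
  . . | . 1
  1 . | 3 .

Step 1. [r4c4∈{2,4}] 4 has one home in col 4: r4c4 ⇒ r4c4=4.
Step 2. [r3c3∈{2}] r3c3 has the single candidate 2 ⇒ r3c3=2.
Step 3. [r1c2∈{1,3}] across row 1, 3 lands solely at r1c2, so r1c2=3.
Step 4. [r2c2∈{1}] r2c2's peers cover all but 1, so r2c2=1.
Step 5. [r1c3∈{1}] r1c3 has the single candidate 1, so r1c3=1.
Step 6. [r1c4∈{2}] nothing but 2 survives at r1c4 ⇒ r1c4=2.
Step 7. [r3c2∈{4}] r3c2's peers cover all but 4, so r3c2=4.
Step 8. [r2c3∈{4}] nothing but 4 survives at r2c3, so r2c3=4.
Step 9. [r4c2∈{2}] only 2 remains possible at r4c2. So r4c2=2.
Step 10. [r3c1∈{3}] only 3 remains possible at r3c1 ⇒ r3c1=3.

Answer: 4 3 1 2 / 2 1 4 3 / 3 4 2 1 / 1 2 3 4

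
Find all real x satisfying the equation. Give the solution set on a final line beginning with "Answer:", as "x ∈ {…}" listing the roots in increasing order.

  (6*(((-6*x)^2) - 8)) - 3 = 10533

Step 1. [(6*(((-6*x)^2) - 8)) - 3 = 10533] peel the -3: add 3 from each side ⇒ sub: 6*(((-6*x)^2) - 8) = 10536.
Step 2. [6*(((-6*x)^2) - 8) = 10536] 6·(inner) — divide through by 6. So div: ((-6*x)^2) - 8 = 1756.
Step 3. [((-6*x)^2) - 8 = 1756] add 8: x sits inside (… - 8). So sub: (-6*x)^2 = 1764.
Step 4. [(-6*x)^2 = 1764] 1764 ≥ 0, LHS is (·)² — take ±√. So sqrt: -6*x = 42 or -42.
Step 5. [-6*x = 42 or -42] leading coefficient -6: divide by -6 ⇒ div: x = -7 or 7.

Answer: x ∈ {-7, 7}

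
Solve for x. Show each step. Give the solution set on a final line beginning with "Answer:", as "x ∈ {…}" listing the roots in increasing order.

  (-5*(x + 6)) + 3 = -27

Step 1. [(-5*(x + 6)) + 3 = -27] subtract 3: x sits inside (… + 3) ⇒ sub: -5*(x + 6) = -30.
Step 2. [-5*(x + 6) = -30] -5 out front; divide by -5 ⇒ div: x + 6 = 6.
Step 3. [x + 6 = 6] subtract 6: x sits inside (… + 6). So sub: x = 0.

Answer: x ∈ {0}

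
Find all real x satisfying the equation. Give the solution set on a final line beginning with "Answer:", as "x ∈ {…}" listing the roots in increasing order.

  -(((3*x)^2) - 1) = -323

Step 1. [-(((3*x)^2) - 1) = -323] LHS negated; negate both sides ⇒ neg: ((3*x)^2) - 1 = 323.
Step 2. [((3*x)^2) - 1 = 323] 1 comes off first (add 1) ⇒ sub: (3*x)^2 = 324.
Step 3. [(3*x)^2 = 324] 324 ≥ 0, LHS is (·)² — take ±√, so sqrt: 3*x = 18 or -18.
Step 4. [3*x = 18 or -18] divide by the outer 3, so div: x = 6 or -6.

Answer: x ∈ {-6, 6}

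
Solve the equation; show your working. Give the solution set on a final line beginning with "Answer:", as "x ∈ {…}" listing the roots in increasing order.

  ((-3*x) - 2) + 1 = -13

Step 1. [((-3*x) - 2) + 1 = -13] 1 comes off first (subtract 1). So sub: (-3*x) - 2 = -14.
Step 2. [(-3*x) - 2 = -14] the outer -2 inverts by adding 2, so sub: -3*x = -12.
Step 3. [-3*x = -12] -3·(inner) — divide through by -3, so div: x = 4.

Answer: x ∈ {4}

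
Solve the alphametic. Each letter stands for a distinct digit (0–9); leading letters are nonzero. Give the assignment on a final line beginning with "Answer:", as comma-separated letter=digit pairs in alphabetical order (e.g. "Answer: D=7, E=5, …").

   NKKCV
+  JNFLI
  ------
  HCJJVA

Step 1. [col 1: V + I ≡ A (mod 10)] column 1 (V + I ≡ A (mod 10), carry-in 0) doesn't pin V yet; pick V=7 and continue, so V=7.
Step 2. [col 1: V + I ≡ A (mod 10)] no forcing yet in column 1 (carry-in 0); A=0 is free and consistent — try it, so A=0.
Step 3. [col 1: V + I ≡ A (mod 10)] in column 1 we have V+I≡A with carry-in 0; given V=7, A=0 and digits 0,7 already taken and all letters distinct, that pins I to 3 ⇒ I=3.
Step 4. [col 2: C + L ≡ V (mod 10)] C=4 is one option consistent with column 2 (C + L ≡ V (mod 10), carry-in 1) — take it ⇒ C=4.
Step 5. [col 2: C + L ≡ V (mod 10)] column 2: given C=4, V=7, carry-in 1, and digits 0,3,4,7 already taken and all letters distinct, C+L≡V (mod 10) forces L=2, so L=2.
Step 6. [H] the sum has 6 digits but both addends have 5; that extra leading digit H is the final carry, namely 1. So H=1.
Step 7. [col 3: K + F ≡ J (mod 10)] in column 3 we have K+F≡J with carry-in 0; given nothing yet and digits 0,1,2,3,4,7 already taken and all letters distinct, that pins J to 5. So J=5.
Step 8. [col 3: K + F ≡ J (mod 10)] column 3 (K + F ≡ J (mod 10), carry-in 0) doesn't pin K yet; pick K=6 and continue ⇒ K=6.
Step 9. [col 3: K + F ≡ J (mod 10)] from column 3 (K=6, J=5, carry-in 0, digits 0,1,2,3,4,5,6,7 already taken and all letters distinct): F must equal 9 ⇒ F=9.
Step 10. [col 4: K + N ≡ J (mod 10)] column 4 reads K+N+carry(1)=J with K=6, J=5; with digits 0,1,2,3,4,5,6,7,9 already taken and all letters distinct, the only value for N is 8, so N=8.

Answer: A=0, C=4, F=9, H=1, I=3, J=5, K=6, L=2, N=8, V=7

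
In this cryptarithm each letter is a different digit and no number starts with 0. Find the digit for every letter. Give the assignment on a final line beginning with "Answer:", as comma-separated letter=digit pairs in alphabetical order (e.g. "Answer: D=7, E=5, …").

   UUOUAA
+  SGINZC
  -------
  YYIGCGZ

Step 1. [col 1: A + C ≡ Z (mod 10)] no forcing yet in column 1 (carry-in 0); C=3 is free and consistent — try it. So C=3.
Step 2. [col 1: A + C ≡ Z (mod 10)] A=7 is one option consistent with column 1 (A + C ≡ Z (mod 10), carry-in 0) — take it ⇒ A=7.
Step 3. [col 1: A + C ≡ Z (mod 10)] column 1 reads A+C+carry(0)=Z with A=7, C=3; with digits 3,7 already taken and all letters distinct, the only value for Z is 0, so Z=0.
Step 4. [Y] Y is the leading digit of a 7-digit sum of two 6-digit numbers; the final carry is exactly 1 ⇒ Y=1.
Step 5. [col 2: A + Z ≡ G (mod 10)] from column 2 (A=7, Z=0, carry-in 1, digits 0,1,3,7 already taken and all letters distinct): G must equal 8 ⇒ G=8.
Step 6. [col 3: U + N ≡ C (mod 10)] U=4 is one option consistent with column 3 (U + N ≡ C (mod 10), carry-in 0) — take it, so U=4.
Step 7. [col 3: U + N ≡ C (mod 10)] column 3: given U=4, C=3, carry-in 0, and digits 0,1,3,4,7,8 already taken and all letters distinct, U+N≡C (mod 10) forces N=9 ⇒ N=9.
Step 8. [col 4: O + I ≡ G (mod 10)] column 4 (O + I ≡ G (mod 10), carry-in 1) doesn't pin I yet; pick I=2 and continue ⇒ I=2.
Step 9. [col 4: O + I ≡ G (mod 10)] in column 4 we have O+I≡G with carry-in 1; given I=2, G=8 and digits 0,1,2,3,4,7,8,9 already taken and all letters distinct, that pins O to 5, so O=5.
Step 10. [col 6: U + S ≡ Y (mod 10)] from column 6 (U=4, Y=1, carry-in 1, digits 0,1,2,3,4,5,7,8,9 already taken and all letters distinct): S must equal 6. So S=6.

Answer: A=7, C=3, G=8, I=2, N=9, O=5, S=6, U=4, Y=1, Z=0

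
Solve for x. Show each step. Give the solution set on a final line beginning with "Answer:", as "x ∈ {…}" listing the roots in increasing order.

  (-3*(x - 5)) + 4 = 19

Step 1. [(-3*(x - 5)) + 4 = 19] subtract 4: x sits inside (… + 4). So sub: -3*(x - 5) = 15.
Step 2. [-3*(x - 5) = 15] LHS = -3·(…); ÷-3 both sides ⇒ div: x - 5 = -5.
Step 3. [x - 5 = -5] 5 comes off first (add 5) ⇒ sub: x = 0.

Answer: x ∈ {0}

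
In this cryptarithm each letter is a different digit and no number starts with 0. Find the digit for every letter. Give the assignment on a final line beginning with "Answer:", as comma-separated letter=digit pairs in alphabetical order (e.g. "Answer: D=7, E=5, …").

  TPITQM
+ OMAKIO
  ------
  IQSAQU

Step 1. [col 1: M + O ≡ U (mod 10)] column 1 (M + O ≡ U (mod 10), carry-in 0) doesn't pin U yet; pick U=0 and continue, so U=0.
Step 2. [col 1: M + O ≡ U (mod 10)] M=3 is one option consistent with column 1 (M + O ≡ U (mod 10), carry-in 0) — take it, so M=3.
Step 3. [col 1: M + O ≡ U (mod 10)] in column 1 we have M+O≡U with carry-in 0; given M=3, U=0 and digits 0,3 already taken and all letters distinct, that pins O to 7 ⇒ O=7.
Step 4. [col 2: Q + I ≡ Q (mod 10)] column 2 reads Q+I+carry(1)=Q with nothing yet; with digits 0,3,7 already taken and all letters distinct, the only value for I is 9. So I=9.
Step 5. [col 2: Q + I ≡ Q (mod 10)] no forcing yet in column 2 (carry-in 1); Q=2 is free and consistent — try it, so Q=2.
Step 6. [col 3: T + K ≡ A (mod 10)] K=4 is one option consistent with column 3 (T + K ≡ A (mod 10), carry-in 1) — take it, so K=4.
Step 7. [col 3: T + K ≡ A (mod 10)] T=1 is one option consistent with column 3 (T + K ≡ A (mod 10), carry-in 1) — take it, so T=1.
Step 8. [col 3: T + K ≡ A (mod 10)] from column 3 (T=1, K=4, carry-in 1, digits 0,1,2,3,4,7,9 already taken and all letters distinct): A must equal 6 ⇒ A=6.
Step 9. [col 4: I + A ≡ S (mod 10)] column 4: given I=9, A=6, carry-in 0, and digits 0,1,2,3,4,6,7,9 already taken and all letters distinct, I+A≡S (mod 10) forces S=5, so S=5.
Step 10. [col 5: P + M ≡ Q (mod 10)] in column 5 we have P+M≡Q with carry-in 1; given M=3, Q=2 and digits 0,1,2,3,4,5,6,7,9 already taken and all letters distinct, that pins P to 8, so P=8.

Answer: A=6, I=9, K=4, M=3, O=7, P=8, Q=2, S=5, T=1, U=0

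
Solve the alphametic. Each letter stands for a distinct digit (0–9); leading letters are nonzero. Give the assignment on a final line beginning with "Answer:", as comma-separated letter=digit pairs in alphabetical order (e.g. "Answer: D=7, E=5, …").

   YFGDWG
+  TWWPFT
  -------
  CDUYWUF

Step 1. [col 1: G + T ≡ F (mod 10)] no forcing yet in column 1 (carry-in 0); G=2 is free and consistent — try it. So G=2.
Step 2. [C] adding two 6-digit numbers gives at most 6+1 digits, and here it does — C is that final carry and must be 1, so C=1.
Step 3. [col 1: G + T ≡ F (mod 10)] several values work for F in column 1 (G + T ≡ F (mod 10), carry-in 0); try F=8, so F=8.
Step 4. [col 1: G + T ≡ F (mod 10)] in column 1 we have G+T≡F with carry-in 0; given G=2, F=8 and digits 1,2,8 already taken and all letters distinct, that pins T to 6 ⇒ T=6.
Step 5. [col 2: W + F ≡ U (mod 10)] column 2 (W + F ≡ U (mod 10), carry-in 0) doesn't pin U yet; pick U=3 and continue. So U=3.
Step 6. [col 2: W + F ≡ U (mod 10)] column 2: given F=8, U=3, carry-in 0, and digits 1,2,3,6,8 already taken and all letters distinct, W+F≡U (mod 10) forces W=5. So W=5.
Step 7. [col 3: D + P ≡ W (mod 10)] several values work for P in column 3 (D + P ≡ W (mod 10), carry-in 1); try P=0. So P=0.
Step 8. [col 3: D + P ≡ W (mod 10)] column 3: given P=0, W=5, carry-in 1, and digits 0,1,2,3,5,6,8 already taken and all letters distinct, D+P≡W (mod 10) forces D=4. So D=4.
Step 9. [col 4: G + W ≡ Y (mod 10)] in column 4 we have G+W≡Y with carry-in 0; given G=2, W=5 and digits 0,1,2,3,4,5,6,8 already taken and all letters distinct, that pins Y to 7. So Y=7.

Answer: C=1, D=4, F=8, G=2, P=0, T=6, U=3, W=5, Y=7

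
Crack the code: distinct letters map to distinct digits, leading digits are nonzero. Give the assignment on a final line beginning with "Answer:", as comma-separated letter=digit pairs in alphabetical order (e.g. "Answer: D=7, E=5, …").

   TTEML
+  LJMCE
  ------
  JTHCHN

Step 1. [col 1: L + E ≡ N (mod 10)] several values work for E in column 1 (L + E ≡ N (mod 10), carry-in 0); try E=4. So E=4.
Step 2. [col 1: L + E ≡ N (mod 10)] column 1 (L + E ≡ N (mod 10), carry-in 0) doesn't pin L yet; pick L=9 and continue ⇒ L=9.
Step 3. [J] J is the leading digit of a 6-digit sum of two 5-digit numbers; the final carry is exactly 1 ⇒ J=1.
Step 4. [col 1: L + E ≡ N (mod 10)] column 1 reads L+E+carry(0)=N with L=9, E=4; with digits 1,4,9 already taken and all letters distinct, the only value for N is 3. So N=3.
Step 5. [col 2: M + C ≡ H (mod 10)] column 2 (M + C ≡ H (mod 10), carry-in 1) doesn't pin C yet; pick C=2 and continue, so C=2.
Step 6. [col 2: M + C ≡ H (mod 10)] M=7 is one option consistent with column 2 (M + C ≡ H (mod 10), carry-in 1) — take it, so M=7.
Step 7. [col 2: M + C ≡ H (mod 10)] in column 2 we have M+C≡H with carry-in 1; given M=7, C=2 and digits 1,2,3,4,7,9 already taken and all letters distinct, that pins H to 0. So H=0.
Step 8. [col 4: T + J ≡ H (mod 10)] in column 4 we have T+J≡H with carry-in 1; given J=1, H=0 and digits 0,1,2,3,4,7,9 already taken and all letters distinct, that pins T to 8, so T=8.

Answer: C=2, E=4, H=0, J=1, L=9, M=7, N=3, T=8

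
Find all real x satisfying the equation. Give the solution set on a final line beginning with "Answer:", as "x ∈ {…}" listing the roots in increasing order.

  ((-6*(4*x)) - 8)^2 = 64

Step 1. [((-6*(4*x)) - 8)^2 = 64] √ both sides: 64 ≥ 0 gives two branches ⇒ sqrt: (-6*(4*x)) - 8 = 8 or -8.
Step 2. [(-6*(4*x)) - 8 = 8 or -8] peel the -8: add 8 from each side ⇒ sub: -6*(4*x) = 16 or 0.
Step 3. [-6*(4*x) = 16 or 0] leading coefficient -6: divide by -6 ⇒ div: 4*x = -8/3 or 0.
Step 4. [4*x = -8/3 or 0] 4 out front; divide by 4, so div: x = -2/3 or 0.

Answer: x ∈ {-2/3, 0}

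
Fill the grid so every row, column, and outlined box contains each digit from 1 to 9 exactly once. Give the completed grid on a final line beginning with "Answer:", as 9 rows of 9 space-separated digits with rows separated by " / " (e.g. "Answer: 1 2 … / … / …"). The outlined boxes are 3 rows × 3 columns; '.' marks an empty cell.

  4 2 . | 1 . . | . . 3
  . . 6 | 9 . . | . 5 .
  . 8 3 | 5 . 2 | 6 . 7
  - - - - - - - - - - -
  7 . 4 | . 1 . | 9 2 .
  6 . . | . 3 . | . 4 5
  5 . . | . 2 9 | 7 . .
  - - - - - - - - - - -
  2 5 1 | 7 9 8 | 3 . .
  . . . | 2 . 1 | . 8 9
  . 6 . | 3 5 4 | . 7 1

Step 1. [r6c3∈{8}] nothing but 8 survives at r6c3 ⇒ r6c3=8.
Step 2. [r6c9∈{6}] only 6 remains possible at r6c9 ⇒ r6c9=6.
Step 3. [r1c7∈{8}] only 8 remains possible at r1c7. So r1c7=8.
Step 4. [r8c2∈{3,4,7}] across col 2, 4 lands solely at r8c2. So r8c2=4.
Step 5. [r2c7∈{1,2,4}] 4 has one home in col 7: r2c7. So r2c7=4.
Step 6. [r2c2∈{1,7}] r2c2 is the only open cell in col 2 admitting 7. So r2c2=7.
Step 7. [r3c8∈{1,9}] 1 has one home in box 3: r3c8. So r3c8=1.
Step 8. [r9c3∈{9}] nothing but 9 survives at r9c3, so r9c3=9.
Step 9. [r4c4∈{6,8}] 6 has one home in col 4: r4c4, so r4c4=6.
Step 10. [r6c2∈{1,3}] r6c2 is the only open cell in row 6 admitting 1. So r6c2=1.
Step 11. [r1c6∈{6,7}] across col 6, 6 lands solely at r1c6, so r1c6=6.
Step 12. [r6c8∈{3}] r6c8 has the single candidate 3. So r6c8=3.
Step 13. [r2c5∈{8}] only 8 remains possible at r2c5 ⇒ r2c5=8.
Step 14. [r2c1∈{1}] r2c1's peers cover all but 1. So r2c1=1.
Step 15. [r2c6∈{3}] r2c6's peers cover all but 3 ⇒ r2c6=3.
Step 16. [r2c9∈{2}] only 2 remains possible at r2c9 ⇒ r2c9=2.
Step 17. [r3c5∈{4}] r3c5's peers cover all but 4, so r3c5=4.
Step 18. [r6c4∈{4}] r6c4 is down to just 4, so r6c4=4.
Step 19. [r5c6∈{7}] r5c6 is down to just 7. So r5c6=7.
Step 20. [r8c1∈{3}] only 3 remains possible at r8c1. So r8c1=3.
Step 21. [r5c3∈{2}] r5c3 has the single candidate 2 ⇒ r5c3=2.
Step 22. [r9c7∈{2}] nothing but 2 survives at r9c7. So r9c7=2.
Step 23. [r5c7∈{1}] nothing but 1 survives at r5c7, so r5c7=1.
Step 24. [r8c5∈{6}] r8c5 has the single candidate 6, so r8c5=6.
Step 25. [r8c3∈{7}] r8c3's peers cover all but 7 ⇒ r8c3=7.
Step 26. [r4c2∈{3}] only 3 remains possible at r4c2, so r4c2=3.
Step 27. [r8c7∈{5}] only 5 remains possible at r8c7, so r8c7=5.
Step 28. [r5c4∈{8}] only 8 remains possible at r5c4, so r5c4=8.
Step 29. [r3c1∈{9}] r3c1 is down to just 9, so r3c1=9.
Step 30. [r9c1∈{8}] nothing but 8 survives at r9c1. So r9c1=8.
Step 31. [r4c6∈{5}] r4c6 is down to just 5 ⇒ r4c6=5.
Step 32. [r7c8∈{6}] only 6 remains possible at r7c8. So r7c8=6.
Step 33. [r4c9∈{8}] nothing but 8 survives at r4c9, so r4c9=8.
Step 34. [r1c8∈{9}] only 9 remains possible at r1c8. So r1c8=9.
Step 35. [r1c5∈{7}] r1c5 is down to just 7, so r1c5=7.
Step 36. [r1c3∈{5}] nothing but 5 survives at r1c3. So r1c3=5.
Step 37. [r5c2∈{9}] r5c2 has the single candidate 9, so r5c2=9.
Step 38. [r7c9∈{4}] nothing but 4 survives at r7c9, so r7c9=4.

Answer: 4 2 5 1 7 6 8 9 3 / 1 7 6 9 8 3 4 5 2 / 9 8 3 5 4 2 6 1 7 / 7 3 4 6 1 5 9 2 8 / 6 9 2 8 3 7 1 4 5 / 5 1 8 4 2 9 7 3 6 / 2 5 1 7 9 8 3 6 4 / 3 4 7 2 6 1 5 8 9 / 8 6 9 3 5 4 2 7 1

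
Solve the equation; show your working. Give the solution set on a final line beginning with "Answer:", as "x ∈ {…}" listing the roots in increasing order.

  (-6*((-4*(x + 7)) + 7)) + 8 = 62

Step 1. [(-6*((-4*(x + 7)) + 7)) + 8 = 62] peel the +8: subtract 8 from each side. So sub: -6*((-4*(x + 7)) + 7) = 54.
Step 2. [-6*((-4*(x + 7)) + 7) = 54] divide by the outer -6. So div: (-4*(x + 7)) + 7 = -9.
Step 3. [(-4*(x + 7)) + 7 = -9] peel the +7: subtract 7 from each side. So sub: -4*(x + 7) = -16.
Step 4. [-4*(x + 7) = -16] LHS = -4·(…); ÷-4 both sides ⇒ div: x + 7 = 4.
Step 5. [x + 7 = 4] peel the +7: subtract 7 from each side ⇒ sub: x = -3.

Answer: x ∈ {-3}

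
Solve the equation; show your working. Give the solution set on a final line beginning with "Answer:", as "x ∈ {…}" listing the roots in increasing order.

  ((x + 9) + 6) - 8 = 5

Step 1. [((x + 9) + 6) - 8 = 5] -8 is outermost — add 8 both sides ⇒ sub: (x + 9) + 6 = 13.
Step 2. [(x + 9) + 6 = 13] +6 is outermost — subtract 6 both sides, so sub: x + 9 = 7.
Step 3. [x + 9 = 7] +9 is outermost — subtract 9 both sides ⇒ sub: x = -2.

Answer: x ∈ {-2}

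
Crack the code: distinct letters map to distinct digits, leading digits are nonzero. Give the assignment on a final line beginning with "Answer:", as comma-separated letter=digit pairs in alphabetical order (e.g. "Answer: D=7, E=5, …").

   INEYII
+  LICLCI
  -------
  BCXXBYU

Step 1. [B] adding two 6-digit numbers gives at most 6+1 digits, and here it does — B is that final carry and must be 1, so B=1.
Step 2. [col 1: I + I ≡ U (mod 10)] several values work for I in column 1 (I + I ≡ U (mod 10), carry-in 0); try I=6. So I=6.
Step 3. [col 1: I + I ≡ U (mod 10)] column 1: given I=6, carry-in 0, and digits 1,6 already taken and all letters distinct, I+I≡U (mod 10) forces U=2 ⇒ U=2.
Step 4. [col 2: I + C ≡ Y (mod 10)] column 2 (I + C ≡ Y (mod 10), carry-in 1) doesn't pin Y yet; pick Y=7 and continue, so Y=7.
Step 5. [col 2: I + C ≡ Y (mod 10)] from column 2 (I=6, Y=7, carry-in 1, digits 1,2,6,7 already taken and all letters distinct): C must equal 0 ⇒ C=0.
Step 6. [col 3: Y + L ≡ B (mod 10)] column 3 reads Y+L+carry(0)=B with Y=7, B=1; with digits 0,1,2,6,7 already taken and all letters distinct, the only value for L is 4, so L=4.
Step 7. [col 4: E + C ≡ X (mod 10)] column 4 reads E+C+carry(1)=X with C=0; with digits 0,1,2,4,6,7 already taken and all letters distinct, the only value for E is 8. So E=8.
Step 8. [col 4: E + C ≡ X (mod 10)] column 4: given E=8, C=0, carry-in 1, and digits 0,1,2,4,6,7,8 already taken and all letters distinct, E+C≡X (mod 10) forces X=9. So X=9.
Step 9. [col 5: N + I ≡ X (mod 10)] in column 5 we have N+I≡X with carry-in 0; given I=6, X=9 and digits 0,1,2,4,6,7,8,9 already taken and all letters distinct, that pins N to 3, so N=3.

Answer: B=1, C=0, E=8, I=6, L=4, N=3, U=2, X=9, Y=7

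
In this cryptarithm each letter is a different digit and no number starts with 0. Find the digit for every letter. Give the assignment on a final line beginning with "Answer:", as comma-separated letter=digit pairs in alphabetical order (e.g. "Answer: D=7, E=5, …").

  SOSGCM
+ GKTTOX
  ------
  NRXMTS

Step 1. [col 1: M + X ≡ S (mod 10)] column 1 (M + X ≡ S (mod 10), carry-in 0) doesn't pin X yet; pick X=4 and continue ⇒ X=4.
Step 2. [col 1: M + X ≡ S (mod 10)] no forcing yet in column 1 (carry-in 0); M=1 is free and consistent — try it. So M=1.
Step 3. [col 1: M + X ≡ S (mod 10)] column 1: given M=1, X=4, carry-in 0, and digits 1,4 already taken and all letters distinct, M+X≡S (mod 10) forces S=5, so S=5.
Step 4. [col 2: C + O ≡ T (mod 10)] several values work for O in column 2 (C + O ≡ T (mod 10), carry-in 0); try O=2. So O=2.
Step 5. [col 2: C + O ≡ T (mod 10)] C=6 is one option consistent with column 2 (C + O ≡ T (mod 10), carry-in 0) — take it ⇒ C=6.
Step 6. [col 2: C + O ≡ T (mod 10)] column 2: given C=6, O=2, carry-in 0, and digits 1,2,4,5,6 already taken and all letters distinct, C+O≡T (mod 10) forces T=8. So T=8.
Step 7. [col 3: G + T ≡ M (mod 10)] column 3: given T=8, M=1, carry-in 0, and digits 1,2,4,5,6,8 already taken and all letters distinct, G+T≡M (mod 10) forces G=3 ⇒ G=3.
Step 8. [col 5: O + K ≡ R (mod 10)] in column 5 we have O+K≡R with carry-in 1; given O=2 and digits 1,2,3,4,5,6,8 already taken and all letters distinct, that pins K to 7 ⇒ K=7.
Step 9. [col 5: O + K ≡ R (mod 10)] from column 5 (O=2, K=7, carry-in 1, digits 1,2,3,4,5,6,7,8 already taken and all letters distinct): R must equal 0 ⇒ R=0.
Step 10. [col 6: S + G ≡ N (mod 10)] column 6: given S=5, G=3, carry-in 1, and digits 0,1,2,3,4,5,6,7,8 already taken and all letters distinct, S+G≡N (mod 10) forces N=9. So N=9.

Answer: C=6, G=3, K=7, M=1, N=9, O=2, R=0, S=5, T=8, X=4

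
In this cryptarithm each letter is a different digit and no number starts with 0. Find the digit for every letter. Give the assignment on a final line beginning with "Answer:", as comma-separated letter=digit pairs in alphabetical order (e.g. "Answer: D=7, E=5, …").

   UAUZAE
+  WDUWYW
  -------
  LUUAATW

Step 1. [L] adding two 6-digit numbers gives at most 6+1 digits, and here it does — L is that final carry and must be 1. So L=1.
Step 2. [col 1: E + W ≡ W (mod 10)] column 1 reads E+W+carry(0)=W with nothing yet; with digits 1 already taken and all letters distinct, the only value for E is 0 ⇒ E=0.
Step 3. [col 1: E + W ≡ W (mod 10)] W=9 is one option consistent with column 1 (E + W ≡ W (mod 10), carry-in 0) — take it ⇒ W=9.
Step 4. [col 2: A + Y ≡ T (mod 10)] several values work for Y in column 2 (A + Y ≡ T (mod 10), carry-in 0); try Y=3 ⇒ Y=3.
Step 5. [col 2: A + Y ≡ T (mod 10)] T=8 is one option consistent with column 2 (A + Y ≡ T (mod 10), carry-in 0) — take it, so T=8.
Step 6. [col 2: A + Y ≡ T (mod 10)] column 2: given Y=3, T=8, carry-in 0, and digits 0,1,3,8,9 already taken and all letters distinct, A+Y≡T (mod 10) forces A=5, so A=5.
Step 7. [col 3: Z + W ≡ A (mod 10)] column 3 reads Z+W+carry(0)=A with W=9, A=5; with digits 0,1,3,5,8,9 already taken and all letters distinct, the only value for Z is 6 ⇒ Z=6.
Step 8. [col 4: U + U ≡ A (mod 10)] column 4 (U + U ≡ A (mod 10), carry-in 1) doesn't pin U yet; pick U=2 and continue, so U=2.
Step 9. [col 5: A + D ≡ U (mod 10)] in column 5 we have A+D≡U with carry-in 0; given A=5, U=2 and digits 0,1,2,3,5,6,8,9 already taken and all letters distinct, that pins D to 7, so D=7.

Answer: A=5, D=7, E=0, L=1, T=8, U=2, W=9, Y=3, Z=6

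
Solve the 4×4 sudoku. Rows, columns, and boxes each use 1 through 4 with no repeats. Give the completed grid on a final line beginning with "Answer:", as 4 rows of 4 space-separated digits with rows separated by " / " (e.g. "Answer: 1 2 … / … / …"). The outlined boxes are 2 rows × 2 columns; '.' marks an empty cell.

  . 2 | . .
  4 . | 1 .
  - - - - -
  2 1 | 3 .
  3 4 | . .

Step 1. [r2c4∈{2,3}] 2 has one home in row 2: r2c4. So r2c4=2.
Step 2. [r1c3∈{4}] r1c3 has the single candidate 4. So r1c3=4.
Step 3. [r3c4∈{4}] r3c4 has the single candidate 4, so r3c4=4.
Step 4. [r1c1∈{1}] r1c1's peers cover all but 1, so r1c1=1.
Step 5. [r4c4∈{1}] r4c4's peers cover all but 1 ⇒ r4c4=1.
Step 6. [r4c3∈{2}] r4c3 has the single candidate 2 ⇒ r4c3=2.
Step 7. [r1c4∈{3}] r1c4's peers cover all but 3, so r1c4=3.
Step 8. [r2c2∈{3}] r2c2's peers cover all but 3 ⇒ r2c2=3.

Answer: 1 2 4 3 / 4 3 1 2 / 2 1 3 4 / 3 4 2 1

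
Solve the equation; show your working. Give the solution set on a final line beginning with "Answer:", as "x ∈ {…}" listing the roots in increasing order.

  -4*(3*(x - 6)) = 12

Step 1. [-4*(3*(x - 6)) = 12] LHS = -4·(…); ÷-4 both sides, so div: 3*(x - 6) = -3.
Step 2. [3*(x - 6) = -3] leading coefficient 3: divide by 3, so div: x - 6 = -1.
Step 3. [x - 6 = -1] -6 is outermost — add 6 both sides. So sub: x = 5.

Answer: x ∈ {5}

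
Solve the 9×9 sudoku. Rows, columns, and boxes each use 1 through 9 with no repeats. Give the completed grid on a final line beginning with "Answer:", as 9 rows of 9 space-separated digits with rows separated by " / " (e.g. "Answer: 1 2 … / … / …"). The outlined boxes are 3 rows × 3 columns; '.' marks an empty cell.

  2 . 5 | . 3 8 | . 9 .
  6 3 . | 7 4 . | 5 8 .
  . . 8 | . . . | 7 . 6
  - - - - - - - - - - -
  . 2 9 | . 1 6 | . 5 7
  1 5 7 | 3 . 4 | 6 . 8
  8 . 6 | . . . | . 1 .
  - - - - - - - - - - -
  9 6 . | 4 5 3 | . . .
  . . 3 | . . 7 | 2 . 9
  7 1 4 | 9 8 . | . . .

Step 1. [r2c6∈{1,2,9}] row 2 places 9 nowhere but r2c6, so r2c6=9.
Step 2. [r6c2∈{4}] r6c2's peers cover all but 4 ⇒ r6c2=4.
Step 3. [r3c5∈{2}] r3c5's peers cover all but 2 ⇒ r3c5=2.
Step 4. [r9c7∈{3}] only 3 remains possible at r9c7 ⇒ r9c7=3.
Step 5. [r1c9∈{1,4}] across col 9, 4 lands solely at r1c9. So r1c9=4.
Step 6. [r3c6∈{1,5}] 1 has one home in col 6: r3c6. So r3c6=1.
Step 7. [r6c4∈{2,5}] r6c4 is the only open cell in col 4 admitting 2. So r6c4=2.
Step 8. [r1c7∈{1}] r1c7 has the single candidate 1. So r1c7=1.
Step 9. [r8c5∈{6}] r8c5 is down to just 6 ⇒ r8c5=6.
Step 10. [r6c7∈{9}] r6c7's peers cover all but 9. So r6c7=9.
Step 11. [r4c4∈{8}] nothing but 8 survives at r4c4. So r4c4=8.
Step 12. [r5c5∈{9}] nothing but 9 survives at r5c5 ⇒ r5c5=9.
Step 13. [r3c1∈{4}] r3c1 has the single candidate 4, so r3c1=4.
Step 14. [r8c4∈{1}] only 1 remains possible at r8c4. So r8c4=1.
Step 15. [r7c7∈{8}] only 8 remains possible at r7c7, so r7c7=8.
Step 16. [r6c9∈{3}] r6c9's peers cover all but 3, so r6c9=3.
Step 17. [r2c3∈{1}] r2c3's peers cover all but 1, so r2c3=1.
Step 18. [r9c8∈{6}] nothing but 6 survives at r9c8, so r9c8=6.
Step 19. [r5c8∈{2}] r5c8's peers cover all but 2 ⇒ r5c8=2.
Step 20. [r7c8∈{7}] nothing but 7 survives at r7c8, so r7c8=7.
Step 21. [r3c4∈{5}] r3c4 has the single candidate 5 ⇒ r3c4=5.
Step 22. [r8c8∈{4}] nothing but 4 survives at r8c8, so r8c8=4.
Step 23. [r4c1∈{3}] nothing but 3 survives at r4c1. So r4c1=3.
Step 24. [r2c9∈{2}] r2c9 has the single candidate 2. So r2c9=2.
Step 25. [r9c9∈{5}] only 5 remains possible at r9c9, so r9c9=5.
Step 26. [r7c3∈{2}] r7c3 is down to just 2 ⇒ r7c3=2.
Step 27. [r8c1∈{5}] r8c1's peers cover all but 5 ⇒ r8c1=5.
Step 28. [r3c8∈{3}] r3c8's peers cover all but 3 ⇒ r3c8=3.
Step 29. [r6c5∈{7}] r6c5's peers cover all but 7, so r6c5=7.
Step 30. [r4c7∈{4}] r4c7 is down to just 4. So r4c7=4.
Step 31. [r6c6∈{5}] only 5 remains possible at r6c6 ⇒ r6c6=5.
Step 32. [r9c6∈{2}] nothing but 2 survives at r9c6. So r9c6=2.
Step 33. [r1c2∈{7}] nothing but 7 survives at r1c2, so r1c2=7.
Step 34. [r7c9∈{1}] only 1 remains possible at r7c9. So r7c9=1.
Step 35. [r1c4∈{6}] only 6 remains possible at r1c4 ⇒ r1c4=6.
Step 36. [r3c2∈{9}] r3c2's peers cover all but 9 ⇒ r3c2=9.
Step 37. [r8c2∈{8}] nothing but 8 survives at r8c2. So r8c2=8.

Answer: 2 7 5 6 3 8 1 9 4 / 6 3 1 7 4 9 5 8 2 / 4 9 8 5 2 1 7 3 6 / 3 2 9 8 1 6 4 5 7 / 1 5 7 3 9 4 6 2 8 / 8 4 6 2 7 5 9 1 3 / 9 6 2 4 5 3 8 7 1 / 5 8 3 1 6 7 2 4 9 / 7 1 4 9 8 2 3 6 5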